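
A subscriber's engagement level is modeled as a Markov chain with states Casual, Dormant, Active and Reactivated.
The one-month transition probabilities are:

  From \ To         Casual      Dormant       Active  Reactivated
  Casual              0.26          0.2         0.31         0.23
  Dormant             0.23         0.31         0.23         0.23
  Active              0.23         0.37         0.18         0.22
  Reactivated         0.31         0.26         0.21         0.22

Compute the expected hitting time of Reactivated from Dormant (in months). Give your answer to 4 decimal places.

Let t(s) be the expected number of months to first reach Reactivated from state s, with t(Reactivated) = 0. Conditioning on the first month:
t(Casual) = 1 + 0.26·t(Casual) + 0.2·t(Dormant) + 0.31·t(Active)
t(Dormant) = 1 + 0.23·t(Casual) + 0.31·t(Dormant) + 0.23·t(Active)
t(Active) = 1 + 0.23·t(Casual) + 0.37·t(Dormant) + 0.18·t(Active)
Solving: t(Casual) = 4.3966, t(Dormant) = 4.3931, t(Active) = 4.4350.
Expected months from Dormant to Reactivated: 4.3931.

4.3931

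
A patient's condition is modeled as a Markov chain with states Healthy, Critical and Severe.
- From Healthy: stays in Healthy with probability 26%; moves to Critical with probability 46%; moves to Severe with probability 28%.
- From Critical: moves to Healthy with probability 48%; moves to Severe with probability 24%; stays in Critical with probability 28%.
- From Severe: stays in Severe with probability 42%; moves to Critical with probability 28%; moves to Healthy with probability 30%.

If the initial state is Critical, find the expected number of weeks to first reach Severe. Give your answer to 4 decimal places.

Let t(s) be the expected number of weeks to first reach Severe from state s, with t(Severe) = 0. Conditioning on the first week:
t(Healthy) = 1 + 0.26·t(Healthy) + 0.46·t(Critical)
t(Critical) = 1 + 0.48·t(Healthy) + 0.28·t(Critical)
Solving: t(Healthy) = 3.7821, t(Critical) = 3.9103.
Expected weeks from Critical to Severe: 3.9103.

3.9103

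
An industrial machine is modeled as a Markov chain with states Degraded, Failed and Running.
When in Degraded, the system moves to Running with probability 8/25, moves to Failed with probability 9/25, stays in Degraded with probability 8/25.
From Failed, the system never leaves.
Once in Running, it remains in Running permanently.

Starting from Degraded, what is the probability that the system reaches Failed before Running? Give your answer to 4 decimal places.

0.5294

Let h(s) be the probability of absorption at Failed starting from transient state s. Then h(Failed) = 1 and h(Running) = 0. By first-step analysis:
h(Degraded) = 0.32·h(Degraded) + 0.36·1 + 0.32·0
Solving: h(Degraded) = 0.5294.
Starting from Degraded, the probability is 0.5294.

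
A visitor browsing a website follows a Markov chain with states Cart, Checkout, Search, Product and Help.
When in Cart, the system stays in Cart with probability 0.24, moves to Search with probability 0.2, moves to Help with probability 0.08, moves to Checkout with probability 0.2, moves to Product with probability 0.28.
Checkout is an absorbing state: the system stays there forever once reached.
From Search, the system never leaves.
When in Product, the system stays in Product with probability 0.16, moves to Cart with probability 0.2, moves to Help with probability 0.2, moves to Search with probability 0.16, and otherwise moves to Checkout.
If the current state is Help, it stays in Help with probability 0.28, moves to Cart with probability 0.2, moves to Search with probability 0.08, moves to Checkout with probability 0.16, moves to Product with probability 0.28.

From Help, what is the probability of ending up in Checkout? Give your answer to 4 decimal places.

0.6134

Let h(s) be the probability of absorption at Checkout starting from transient state s. Then h(Checkout) = 1 and h(Search) = 0. By first-step analysis:
h(Cart) = 0.24·h(Cart) + 0.2·1 + 0.2·0 + 0.28·h(Product) + 0.08·h(Help)
h(Product) = 0.2·h(Cart) + 0.28·1 + 0.16·0 + 0.16·h(Product) + 0.2·h(Help)
h(Help) = 0.2·h(Cart) + 0.16·1 + 0.08·0 + 0.28·h(Product) + 0.28·h(Help)
Solving: h(Cart) = 0.5528, h(Product) = 0.6110, h(Help) = 0.6134.
Starting from Help, the probability is 0.6134.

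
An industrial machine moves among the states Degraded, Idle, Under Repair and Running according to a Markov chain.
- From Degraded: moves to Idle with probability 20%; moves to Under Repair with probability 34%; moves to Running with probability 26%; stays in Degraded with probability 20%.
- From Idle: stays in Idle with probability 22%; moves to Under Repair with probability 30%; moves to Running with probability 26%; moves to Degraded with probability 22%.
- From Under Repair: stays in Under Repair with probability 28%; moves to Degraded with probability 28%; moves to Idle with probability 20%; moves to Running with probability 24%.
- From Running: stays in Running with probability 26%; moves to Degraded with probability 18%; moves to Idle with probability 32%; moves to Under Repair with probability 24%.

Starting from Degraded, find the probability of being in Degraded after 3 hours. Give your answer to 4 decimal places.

0.2225

Propagate the distribution vector 3 hours from Degraded.
After 0 hours: (1.0000, 0.0000, 0.0000, 0.0000)
After 1 hour: (0.2000, 0.2000, 0.3400, 0.2600)
After 2 hours: (0.2260, 0.2352, 0.2856, 0.2532)
After 3 hours: (0.2225, 0.2351, 0.2881, 0.2543)
P(in Degraded after 3 hours) = 0.2225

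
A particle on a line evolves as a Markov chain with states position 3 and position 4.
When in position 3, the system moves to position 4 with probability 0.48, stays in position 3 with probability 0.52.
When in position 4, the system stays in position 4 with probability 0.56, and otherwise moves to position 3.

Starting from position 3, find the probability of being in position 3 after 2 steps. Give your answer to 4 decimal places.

0.4816

Sum over the intermediate state after 1 step:
P = P(position 3→position 3)·P(position 3→position 3) + P(position 3→position 4)·P(position 4→position 3)
  = 0.52×0.52 + 0.48×0.44
  = 0.2704 + 0.2112 = 0.4816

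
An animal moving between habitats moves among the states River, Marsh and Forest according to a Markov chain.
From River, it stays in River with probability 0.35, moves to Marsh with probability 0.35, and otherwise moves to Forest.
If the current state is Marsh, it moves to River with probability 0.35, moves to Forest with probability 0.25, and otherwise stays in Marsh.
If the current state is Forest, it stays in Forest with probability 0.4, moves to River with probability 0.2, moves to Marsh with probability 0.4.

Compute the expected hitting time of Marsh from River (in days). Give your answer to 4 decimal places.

Let t(s) be the expected number of days to first reach Marsh from state s, with t(Marsh) = 0. Conditioning on the first day:
t(River) = 1 + 0.35·t(River) + 0.3·t(Forest)
t(Forest) = 1 + 0.2·t(River) + 0.4·t(Forest)
Solving: t(River) = 2.7273, t(Forest) = 2.5758.
Expected days from River to Marsh: 2.7273.

2.7273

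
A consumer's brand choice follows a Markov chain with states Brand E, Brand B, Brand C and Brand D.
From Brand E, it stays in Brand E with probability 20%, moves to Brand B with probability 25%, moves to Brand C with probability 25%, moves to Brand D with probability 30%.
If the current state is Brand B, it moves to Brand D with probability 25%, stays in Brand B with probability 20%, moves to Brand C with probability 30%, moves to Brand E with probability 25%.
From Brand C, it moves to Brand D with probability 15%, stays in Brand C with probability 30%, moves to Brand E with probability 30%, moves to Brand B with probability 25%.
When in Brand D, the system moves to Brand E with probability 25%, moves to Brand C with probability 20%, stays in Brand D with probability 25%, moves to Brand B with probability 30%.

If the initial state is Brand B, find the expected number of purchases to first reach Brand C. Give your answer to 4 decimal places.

3.8182

Let t(s) be the expected number of purchases to first reach Brand C from state s, with t(Brand C) = 0. Conditioning on the first purchase:
t(Brand E) = 1 + 0.2·t(Brand E) + 0.25·t(Brand B) + 0.3·t(Brand D)
t(Brand B) = 1 + 0.25·t(Brand E) + 0.2·t(Brand B) + 0.25·t(Brand D)
t(Brand D) = 1 + 0.25·t(Brand E) + 0.3·t(Brand B) + 0.25·t(Brand D)
Solving: t(Brand E) = 4.0182, t(Brand B) = 3.8182, t(Brand D) = 4.2000.
Expected purchases from Brand B to Brand C: 3.8182.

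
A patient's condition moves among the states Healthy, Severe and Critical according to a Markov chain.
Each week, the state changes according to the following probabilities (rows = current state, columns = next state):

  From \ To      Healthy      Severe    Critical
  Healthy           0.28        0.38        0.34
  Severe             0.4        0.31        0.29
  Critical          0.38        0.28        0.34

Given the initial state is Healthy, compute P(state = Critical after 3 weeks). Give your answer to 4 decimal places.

0.3240

Propagate the distribution vector 3 weeks from Healthy.
After 0 weeks: (1.0000, 0.0000, 0.0000)
After 1 week: (0.2800, 0.3800, 0.3400)
After 2 weeks: (0.3596, 0.3194, 0.3210)
After 3 weeks: (0.3504, 0.3255, 0.3240)
P(in Critical after 3 weeks) = 0.3240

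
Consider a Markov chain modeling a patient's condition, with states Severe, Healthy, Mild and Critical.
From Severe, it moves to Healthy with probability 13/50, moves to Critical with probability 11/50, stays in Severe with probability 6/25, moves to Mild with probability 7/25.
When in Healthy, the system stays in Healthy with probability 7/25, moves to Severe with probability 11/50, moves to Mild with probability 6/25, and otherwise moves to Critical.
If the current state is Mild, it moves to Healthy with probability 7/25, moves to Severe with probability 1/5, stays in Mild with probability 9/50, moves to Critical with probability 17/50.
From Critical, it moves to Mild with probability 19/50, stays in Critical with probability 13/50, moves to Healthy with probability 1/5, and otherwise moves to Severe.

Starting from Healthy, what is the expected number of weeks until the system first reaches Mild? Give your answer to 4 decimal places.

Let t(s) be the expected number of weeks to first reach Mild from state s, with t(Mild) = 0. Conditioning on the first week:
t(Severe) = 1 + 0.24·t(Severe) + 0.26·t(Healthy) + 0.22·t(Critical)
t(Healthy) = 1 + 0.22·t(Severe) + 0.28·t(Healthy) + 0.26·t(Critical)
t(Critical) = 1 + 0.16·t(Severe) + 0.2·t(Healthy) + 0.26·t(Critical)
Solving: t(Severe) = 3.4021, t(Healthy) = 3.5262, t(Critical) = 3.0400.
Expected weeks from Healthy to Mild: 3.5262.

3.5262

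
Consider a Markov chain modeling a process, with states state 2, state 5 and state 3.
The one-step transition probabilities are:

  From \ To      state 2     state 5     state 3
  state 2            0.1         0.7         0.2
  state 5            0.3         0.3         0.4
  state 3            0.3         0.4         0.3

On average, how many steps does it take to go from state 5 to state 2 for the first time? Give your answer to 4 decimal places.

Let t(s) be the expected number of steps to first reach state 2 from state s, with t(state 2) = 0. Conditioning on the first step:
t(state 5) = 1 + 0.3·t(state 5) + 0.4·t(state 3)
t(state 3) = 1 + 0.4·t(state 5) + 0.3·t(state 3)
Solving: t(state 5) = 3.3333, t(state 3) = 3.3333.
Expected steps from state 5 to state 2: 3.3333.

3.3333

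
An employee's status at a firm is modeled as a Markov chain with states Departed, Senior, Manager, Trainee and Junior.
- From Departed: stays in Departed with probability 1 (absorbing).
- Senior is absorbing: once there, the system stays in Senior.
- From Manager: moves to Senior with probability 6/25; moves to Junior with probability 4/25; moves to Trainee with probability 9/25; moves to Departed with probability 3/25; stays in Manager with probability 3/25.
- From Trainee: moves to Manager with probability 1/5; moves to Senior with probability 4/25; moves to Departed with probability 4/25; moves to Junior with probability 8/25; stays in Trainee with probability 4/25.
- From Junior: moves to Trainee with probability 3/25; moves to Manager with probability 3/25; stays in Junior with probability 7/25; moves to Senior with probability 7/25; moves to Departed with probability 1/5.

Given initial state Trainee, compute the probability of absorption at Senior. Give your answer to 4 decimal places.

Let h(s) be the probability of absorption at Senior starting from transient state s. Then h(Senior) = 1 and h(Departed) = 0. By first-step analysis:
h(Manager) = 0.12·0 + 0.24·1 + 0.12·h(Manager) + 0.36·h(Trainee) + 0.16·h(Junior)
h(Trainee) = 0.16·0 + 0.16·1 + 0.2·h(Manager) + 0.16·h(Trainee) + 0.32·h(Junior)
h(Junior) = 0.2·0 + 0.28·1 + 0.12·h(Manager) + 0.12·h(Trainee) + 0.28·h(Junior)
Solving: h(Manager) = 0.6065, h(Trainee) = 0.5569, h(Junior) = 0.5828.
Starting from Trainee, the probability is 0.5569.

0.5569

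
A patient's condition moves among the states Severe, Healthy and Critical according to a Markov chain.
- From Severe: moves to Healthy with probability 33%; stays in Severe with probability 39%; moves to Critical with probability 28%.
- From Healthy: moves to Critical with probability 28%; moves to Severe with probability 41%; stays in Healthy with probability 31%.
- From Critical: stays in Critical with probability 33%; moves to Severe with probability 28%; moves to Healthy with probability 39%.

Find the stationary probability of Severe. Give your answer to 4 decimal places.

0.3644

Let the stationary distribution be π with π = πP and π_1 + π_2 + π_3 = 1.
π_1 = 0.39·π_1 + 0.41·π_2 + 0.28·π_3
π_2 = 0.33·π_1 + 0.31·π_2 + 0.39·π_3
Solving with the normalization constraint gives π = (0.3644, 0.3409, 0.2947).
So the stationary probability of Severe is 0.3644.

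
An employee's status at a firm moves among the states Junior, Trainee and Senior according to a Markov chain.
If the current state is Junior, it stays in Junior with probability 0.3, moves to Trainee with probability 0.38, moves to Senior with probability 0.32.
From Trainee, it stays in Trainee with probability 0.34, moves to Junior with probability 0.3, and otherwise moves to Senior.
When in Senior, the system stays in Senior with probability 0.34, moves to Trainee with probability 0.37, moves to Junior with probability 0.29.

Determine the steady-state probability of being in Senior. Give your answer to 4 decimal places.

Let the stationary distribution be π with π = πP and π_1 + π_2 + π_3 = 1.
π_1 = 0.3·π_1 + 0.3·π_2 + 0.29·π_3
π_2 = 0.38·π_1 + 0.34·π_2 + 0.37·π_3
Solving with the normalization constraint gives π = (0.2966, 0.3621, 0.3413).
So the stationary probability of Senior is 0.3413.

0.3413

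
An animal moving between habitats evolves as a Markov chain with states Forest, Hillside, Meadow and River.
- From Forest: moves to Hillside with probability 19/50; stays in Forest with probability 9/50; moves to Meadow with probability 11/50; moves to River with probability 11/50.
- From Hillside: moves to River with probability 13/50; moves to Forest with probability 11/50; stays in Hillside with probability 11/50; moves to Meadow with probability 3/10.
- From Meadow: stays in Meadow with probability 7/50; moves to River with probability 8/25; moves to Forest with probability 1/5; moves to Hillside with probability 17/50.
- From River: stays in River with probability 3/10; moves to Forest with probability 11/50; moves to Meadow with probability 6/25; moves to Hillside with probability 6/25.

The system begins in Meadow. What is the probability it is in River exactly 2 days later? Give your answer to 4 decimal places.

Propagate the distribution vector 2 days from Meadow.
After 0 days: (0.0000, 0.0000, 1.0000, 0.0000)
After 1 day: (0.2000, 0.3400, 0.1400, 0.3200)
After 2 days: (0.2092, 0.2752, 0.2424, 0.2732)
P(in River after 2 days) = 0.2732

0.2732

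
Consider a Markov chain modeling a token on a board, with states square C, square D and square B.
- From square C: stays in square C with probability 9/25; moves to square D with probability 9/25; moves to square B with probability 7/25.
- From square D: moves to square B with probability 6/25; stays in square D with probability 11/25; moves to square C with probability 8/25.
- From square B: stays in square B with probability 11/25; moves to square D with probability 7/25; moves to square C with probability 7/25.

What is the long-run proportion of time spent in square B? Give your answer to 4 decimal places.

Let the stationary distribution be π with π = πP and π_1 + π_2 + π_3 = 1.
π_1 = 0.36·π_1 + 0.32·π_2 + 0.28·π_3
π_2 = 0.36·π_1 + 0.44·π_2 + 0.28·π_3
Solving with the normalization constraint gives π = (0.3202, 0.3638, 0.3160).
So the stationary probability of square B is 0.3160.

0.3160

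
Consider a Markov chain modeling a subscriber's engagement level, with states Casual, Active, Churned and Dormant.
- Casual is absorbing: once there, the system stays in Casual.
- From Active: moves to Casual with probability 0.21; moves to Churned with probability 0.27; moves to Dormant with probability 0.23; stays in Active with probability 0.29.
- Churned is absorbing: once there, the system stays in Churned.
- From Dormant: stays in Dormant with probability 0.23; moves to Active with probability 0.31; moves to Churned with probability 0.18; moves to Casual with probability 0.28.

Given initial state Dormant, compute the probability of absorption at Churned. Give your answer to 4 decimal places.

Let h(s) be the probability of absorption at Churned starting from transient state s. Then h(Churned) = 1 and h(Casual) = 0. By first-step analysis:
h(Active) = 0.21·0 + 0.29·h(Active) + 0.27·1 + 0.23·h(Dormant)
h(Dormant) = 0.28·0 + 0.31·h(Active) + 0.18·1 + 0.23·h(Dormant)
Solving: h(Active) = 0.5244, h(Dormant) = 0.4449.
Starting from Dormant, the probability is 0.4449.

0.4449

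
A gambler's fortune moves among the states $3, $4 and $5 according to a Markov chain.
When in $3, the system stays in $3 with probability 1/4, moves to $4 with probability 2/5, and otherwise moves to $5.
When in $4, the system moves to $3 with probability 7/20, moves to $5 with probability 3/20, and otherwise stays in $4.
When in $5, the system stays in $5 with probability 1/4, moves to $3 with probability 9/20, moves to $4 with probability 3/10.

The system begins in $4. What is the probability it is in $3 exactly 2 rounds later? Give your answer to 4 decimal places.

0.3300

Sum over the intermediate state after 1 round:
P = P($4→$3)·P($3→$3) + P($4→$4)·P($4→$3) + P($4→$5)·P($5→$3)
  = 0.35×0.25 + 0.5×0.35 + 0.15×0.45
  = 0.0875 + 0.1750 + 0.0675 = 0.3300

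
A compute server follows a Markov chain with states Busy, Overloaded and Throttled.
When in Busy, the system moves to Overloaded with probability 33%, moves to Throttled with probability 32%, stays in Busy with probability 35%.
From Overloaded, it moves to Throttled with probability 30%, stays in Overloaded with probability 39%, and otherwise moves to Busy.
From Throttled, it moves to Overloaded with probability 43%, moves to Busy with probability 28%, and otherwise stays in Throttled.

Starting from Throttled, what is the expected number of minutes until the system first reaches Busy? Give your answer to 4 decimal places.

Let t(s) be the expected number of minutes to first reach Busy from state s, with t(Busy) = 0. Conditioning on the first minute:
t(Overloaded) = 1 + 0.39·t(Overloaded) + 0.3·t(Throttled)
t(Throttled) = 1 + 0.43·t(Overloaded) + 0.29·t(Throttled)
Solving: t(Overloaded) = 3.3213, t(Throttled) = 3.4199.
Expected minutes from Throttled to Busy: 3.4199.

3.4199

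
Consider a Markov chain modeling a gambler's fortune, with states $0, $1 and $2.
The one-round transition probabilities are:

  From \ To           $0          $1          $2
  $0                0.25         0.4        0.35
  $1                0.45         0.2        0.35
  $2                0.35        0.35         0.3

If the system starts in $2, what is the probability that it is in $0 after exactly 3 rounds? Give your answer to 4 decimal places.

Propagate the distribution vector 3 rounds from $2.
After 0 rounds: (0.0000, 0.0000, 1.0000)
After 1 round: (0.3500, 0.3500, 0.3000)
After 2 rounds: (0.3500, 0.3150, 0.3350)
After 3 rounds: (0.3465, 0.3203, 0.3333)
P(in $0 after 3 rounds) = 0.3465

0.3465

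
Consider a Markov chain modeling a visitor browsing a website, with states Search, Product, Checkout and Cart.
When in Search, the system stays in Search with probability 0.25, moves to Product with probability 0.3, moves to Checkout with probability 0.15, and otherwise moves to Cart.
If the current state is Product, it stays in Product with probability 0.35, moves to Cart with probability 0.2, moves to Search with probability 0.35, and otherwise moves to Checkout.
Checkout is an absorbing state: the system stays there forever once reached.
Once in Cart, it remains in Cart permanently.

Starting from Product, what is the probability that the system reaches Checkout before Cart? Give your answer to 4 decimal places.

0.3333

Let h(s) be the probability of absorption at Checkout starting from transient state s. Then h(Checkout) = 1 and h(Cart) = 0. By first-step analysis:
h(Search) = 0.25·h(Search) + 0.3·h(Product) + 0.15·1 + 0.3·0
h(Product) = 0.35·h(Search) + 0.35·h(Product) + 0.1·1 + 0.2·0
Solving: h(Search) = 0.3333, h(Product) = 0.3333.
Starting from Product, the probability is 0.3333.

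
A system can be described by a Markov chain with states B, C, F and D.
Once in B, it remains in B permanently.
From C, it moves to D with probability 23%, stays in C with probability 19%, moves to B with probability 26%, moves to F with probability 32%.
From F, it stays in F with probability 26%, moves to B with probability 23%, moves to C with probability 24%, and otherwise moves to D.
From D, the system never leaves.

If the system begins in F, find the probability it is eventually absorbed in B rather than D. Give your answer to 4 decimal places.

Let h(s) be the probability of absorption at B starting from transient state s. Then h(B) = 1 and h(D) = 0. By first-step analysis:
h(C) = 0.26·1 + 0.19·h(C) + 0.32·h(F) + 0.23·0
h(F) = 0.23·1 + 0.24·h(C) + 0.26·h(F) + 0.27·0
Solving: h(C) = 0.5090, h(F) = 0.4759.
Starting from F, the probability is 0.4759.

0.4759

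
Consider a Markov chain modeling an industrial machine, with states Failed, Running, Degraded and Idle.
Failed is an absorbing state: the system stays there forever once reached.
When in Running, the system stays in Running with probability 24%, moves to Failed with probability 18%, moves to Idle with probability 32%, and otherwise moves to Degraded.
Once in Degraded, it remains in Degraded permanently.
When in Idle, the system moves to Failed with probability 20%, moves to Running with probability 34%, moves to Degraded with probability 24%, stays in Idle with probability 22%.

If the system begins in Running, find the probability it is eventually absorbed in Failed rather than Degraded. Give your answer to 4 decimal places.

Let h(s) be the probability of absorption at Failed starting from transient state s. Then h(Failed) = 1 and h(Degraded) = 0. By first-step analysis:
h(Running) = 0.18·1 + 0.24·h(Running) + 0.26·0 + 0.32·h(Idle)
h(Idle) = 0.2·1 + 0.34·h(Running) + 0.24·0 + 0.22·h(Idle)
Solving: h(Running) = 0.4223, h(Idle) = 0.4405.
Starting from Running, the probability is 0.4223.

0.4223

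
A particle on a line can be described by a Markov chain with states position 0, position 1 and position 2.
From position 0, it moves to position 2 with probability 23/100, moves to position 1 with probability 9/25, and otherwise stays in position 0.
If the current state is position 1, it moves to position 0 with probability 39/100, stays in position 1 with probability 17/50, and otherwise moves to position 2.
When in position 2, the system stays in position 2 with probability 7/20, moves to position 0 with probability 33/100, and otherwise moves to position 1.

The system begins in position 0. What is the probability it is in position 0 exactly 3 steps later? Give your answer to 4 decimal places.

Propagate the distribution vector 3 steps from position 0.
After 0 steps: (1.0000, 0.0000, 0.0000)
After 1 step: (0.4100, 0.3600, 0.2300)
After 2 steps: (0.3844, 0.3436, 0.2720)
After 3 steps: (0.3814, 0.3422, 0.2764)
P(in position 0 after 3 steps) = 0.3814

0.3814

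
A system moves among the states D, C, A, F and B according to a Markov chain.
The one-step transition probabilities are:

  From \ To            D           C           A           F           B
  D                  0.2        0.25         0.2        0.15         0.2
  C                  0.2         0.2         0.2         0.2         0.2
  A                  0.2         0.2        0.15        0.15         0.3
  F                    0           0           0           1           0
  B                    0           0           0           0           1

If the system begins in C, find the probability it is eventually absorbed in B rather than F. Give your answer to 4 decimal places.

Let h(s) be the probability of absorption at B starting from transient state s. Then h(B) = 1 and h(F) = 0. By first-step analysis:
h(D) = 0.2·h(D) + 0.25·h(C) + 0.2·h(A) + 0.15·0 + 0.2·1
h(C) = 0.2·h(D) + 0.2·h(C) + 0.2·h(A) + 0.2·0 + 0.2·1
h(A) = 0.2·h(D) + 0.2·h(C) + 0.15·h(A) + 0.15·0 + 0.3·1
Solving: h(D) = 0.5757, h(C) = 0.5483, h(A) = 0.6174.
Starting from C, the probability is 0.5483.

0.5483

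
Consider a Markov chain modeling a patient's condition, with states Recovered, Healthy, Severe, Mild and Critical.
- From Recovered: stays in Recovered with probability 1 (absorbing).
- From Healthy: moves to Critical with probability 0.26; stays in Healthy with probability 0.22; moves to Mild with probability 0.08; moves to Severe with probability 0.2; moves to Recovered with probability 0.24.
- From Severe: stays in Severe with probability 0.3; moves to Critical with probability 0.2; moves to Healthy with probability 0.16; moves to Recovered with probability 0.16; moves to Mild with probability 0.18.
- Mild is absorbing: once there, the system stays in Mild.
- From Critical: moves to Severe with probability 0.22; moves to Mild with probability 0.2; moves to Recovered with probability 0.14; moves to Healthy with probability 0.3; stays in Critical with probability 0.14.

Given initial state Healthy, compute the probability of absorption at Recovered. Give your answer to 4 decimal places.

Let h(s) be the probability of absorption at Recovered starting from transient state s. Then h(Recovered) = 1 and h(Mild) = 0. By first-step analysis:
h(Healthy) = 0.24·1 + 0.22·h(Healthy) + 0.2·h(Severe) + 0.08·0 + 0.26·h(Critical)
h(Severe) = 0.16·1 + 0.16·h(Healthy) + 0.3·h(Severe) + 0.18·0 + 0.2·h(Critical)
h(Critical) = 0.14·1 + 0.3·h(Healthy) + 0.22·h(Severe) + 0.2·0 + 0.14·h(Critical)
Solving: h(Healthy) = 0.6075, h(Severe) = 0.5119, h(Critical) = 0.5057.
Starting from Healthy, the probability is 0.6075.

0.6075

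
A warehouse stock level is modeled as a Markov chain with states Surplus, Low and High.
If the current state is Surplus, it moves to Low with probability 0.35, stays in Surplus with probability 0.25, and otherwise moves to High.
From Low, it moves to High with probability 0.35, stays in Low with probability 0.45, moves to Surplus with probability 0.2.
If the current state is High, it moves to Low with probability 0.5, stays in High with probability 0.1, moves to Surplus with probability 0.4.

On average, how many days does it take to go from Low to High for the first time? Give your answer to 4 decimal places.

Let t(s) be the expected number of days to first reach High from state s, with t(High) = 0. Conditioning on the first day:
t(Surplus) = 1 + 0.25·t(Surplus) + 0.35·t(Low)
t(Low) = 1 + 0.2·t(Surplus) + 0.45·t(Low)
Solving: t(Surplus) = 2.6277, t(Low) = 2.7737.
Expected days from Low to High: 2.7737.

2.7737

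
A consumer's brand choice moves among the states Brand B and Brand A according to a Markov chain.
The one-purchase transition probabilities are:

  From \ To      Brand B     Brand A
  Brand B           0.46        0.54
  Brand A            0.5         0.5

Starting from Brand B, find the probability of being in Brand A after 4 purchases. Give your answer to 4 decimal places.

Propagate the distribution vector 4 purchases from Brand B.
After 0 purchases: (1.0000, 0.0000)
After 1 purchase: (0.4600, 0.5400)
After 2 purchases: (0.4816, 0.5184)
After 3 purchases: (0.4807, 0.5193)
After 4 purchases: (0.4808, 0.5192)
P(in Brand A after 4 purchases) = 0.5192

0.5192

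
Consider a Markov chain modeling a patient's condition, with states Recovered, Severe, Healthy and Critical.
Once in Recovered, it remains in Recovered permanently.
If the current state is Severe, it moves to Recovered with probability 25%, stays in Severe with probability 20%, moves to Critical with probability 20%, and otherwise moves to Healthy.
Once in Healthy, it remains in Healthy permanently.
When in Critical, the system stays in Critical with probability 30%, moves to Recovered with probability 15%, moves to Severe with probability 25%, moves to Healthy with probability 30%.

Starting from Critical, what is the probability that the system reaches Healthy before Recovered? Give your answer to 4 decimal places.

0.6422

Let h(s) be the probability of absorption at Healthy starting from transient state s. Then h(Healthy) = 1 and h(Recovered) = 0. By first-step analysis:
h(Severe) = 0.25·0 + 0.2·h(Severe) + 0.35·1 + 0.2·h(Critical)
h(Critical) = 0.15·0 + 0.25·h(Severe) + 0.3·1 + 0.3·h(Critical)
Solving: h(Severe) = 0.5980, h(Critical) = 0.6422.
Starting from Critical, the probability is 0.6422.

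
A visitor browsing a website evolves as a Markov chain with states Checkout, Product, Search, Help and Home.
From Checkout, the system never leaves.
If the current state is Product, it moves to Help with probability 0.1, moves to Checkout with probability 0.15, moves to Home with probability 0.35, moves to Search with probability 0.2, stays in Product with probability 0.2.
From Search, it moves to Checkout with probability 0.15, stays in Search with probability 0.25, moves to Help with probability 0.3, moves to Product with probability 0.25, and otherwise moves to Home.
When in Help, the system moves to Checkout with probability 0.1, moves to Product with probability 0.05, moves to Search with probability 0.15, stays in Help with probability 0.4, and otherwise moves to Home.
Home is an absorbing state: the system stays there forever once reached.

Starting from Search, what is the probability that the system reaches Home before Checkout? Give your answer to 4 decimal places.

0.5679

Let h(s) be the probability of absorption at Home starting from transient state s. Then h(Home) = 1 and h(Checkout) = 0. By first-step analysis:
h(Product) = 0.15·0 + 0.2·h(Product) + 0.2·h(Search) + 0.1·h(Help) + 0.35·1
h(Search) = 0.15·0 + 0.25·h(Product) + 0.25·h(Search) + 0.3·h(Help) + 0.05·1
h(Help) = 0.1·0 + 0.05·h(Product) + 0.15·h(Search) + 0.4·h(Help) + 0.3·1
Solving: h(Product) = 0.6667, h(Search) = 0.5679, h(Help) = 0.6975.
Starting from Search, the probability is 0.5679.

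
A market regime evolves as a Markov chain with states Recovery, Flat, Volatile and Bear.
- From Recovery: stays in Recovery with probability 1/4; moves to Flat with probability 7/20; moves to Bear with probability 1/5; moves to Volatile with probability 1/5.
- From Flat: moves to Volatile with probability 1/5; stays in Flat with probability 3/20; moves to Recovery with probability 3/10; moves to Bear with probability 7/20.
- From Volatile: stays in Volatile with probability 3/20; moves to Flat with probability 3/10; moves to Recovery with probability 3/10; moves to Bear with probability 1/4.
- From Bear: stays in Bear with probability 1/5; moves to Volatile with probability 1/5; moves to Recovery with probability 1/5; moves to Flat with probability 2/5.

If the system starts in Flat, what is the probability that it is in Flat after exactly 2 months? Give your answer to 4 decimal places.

Propagate the distribution vector 2 months from Flat.
After 0 months: (0.0000, 1.0000, 0.0000, 0.0000)
After 1 month: (0.3000, 0.1500, 0.2000, 0.3500)
After 2 months: (0.2500, 0.3275, 0.1900, 0.2325)
P(in Flat after 2 months) = 0.3275

0.3275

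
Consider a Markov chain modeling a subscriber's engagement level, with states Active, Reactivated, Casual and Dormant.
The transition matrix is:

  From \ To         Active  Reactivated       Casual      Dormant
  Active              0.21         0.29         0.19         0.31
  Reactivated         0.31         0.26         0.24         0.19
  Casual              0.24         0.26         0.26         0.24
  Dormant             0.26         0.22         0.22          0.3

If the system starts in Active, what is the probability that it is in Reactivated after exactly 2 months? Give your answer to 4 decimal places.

0.2539

Propagate the distribution vector 2 months from Active.
After 0 months: (1.0000, 0.0000, 0.0000, 0.0000)
After 1 month: (0.2100, 0.2900, 0.1900, 0.3100)
After 2 months: (0.2602, 0.2539, 0.2271, 0.2588)
P(in Reactivated after 2 months) = 0.2539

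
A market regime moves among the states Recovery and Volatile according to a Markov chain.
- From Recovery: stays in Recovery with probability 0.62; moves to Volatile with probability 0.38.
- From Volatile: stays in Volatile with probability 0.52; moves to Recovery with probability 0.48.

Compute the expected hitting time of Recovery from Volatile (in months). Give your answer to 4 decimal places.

2.0833

Let t(s) be the expected number of months to first reach Recovery from state s, with t(Recovery) = 0. Conditioning on the first month:
t(Volatile) = 1 + 0.52·t(Volatile)
Solving: t(Volatile) = 2.0833.
Expected months from Volatile to Recovery: 2.0833.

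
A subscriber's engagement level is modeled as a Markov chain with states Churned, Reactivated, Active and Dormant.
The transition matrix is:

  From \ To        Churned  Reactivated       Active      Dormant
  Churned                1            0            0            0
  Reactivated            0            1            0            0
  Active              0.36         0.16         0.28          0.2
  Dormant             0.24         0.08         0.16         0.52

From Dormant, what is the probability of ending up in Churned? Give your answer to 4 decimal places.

0.7347

Let h(s) be the probability of absorption at Churned starting from transient state s. Then h(Churned) = 1 and h(Reactivated) = 0. By first-step analysis:
h(Active) = 0.36·1 + 0.16·0 + 0.28·h(Active) + 0.2·h(Dormant)
h(Dormant) = 0.24·1 + 0.08·0 + 0.16·h(Active) + 0.52·h(Dormant)
Solving: h(Active) = 0.7041, h(Dormant) = 0.7347.
Starting from Dormant, the probability is 0.7347.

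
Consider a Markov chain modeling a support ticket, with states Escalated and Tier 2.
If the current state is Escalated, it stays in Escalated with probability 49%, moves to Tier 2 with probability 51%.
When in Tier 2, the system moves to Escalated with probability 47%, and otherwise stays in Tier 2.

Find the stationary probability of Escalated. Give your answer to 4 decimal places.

Let the stationary distribution be π with π = πP and π_1 + π_2 = 1.
π_1 = 0.49·π_1 + 0.47·π_2
Solving with the normalization constraint gives π = (0.4796, 0.5204).
So the stationary probability of Escalated is 0.4796.

0.4796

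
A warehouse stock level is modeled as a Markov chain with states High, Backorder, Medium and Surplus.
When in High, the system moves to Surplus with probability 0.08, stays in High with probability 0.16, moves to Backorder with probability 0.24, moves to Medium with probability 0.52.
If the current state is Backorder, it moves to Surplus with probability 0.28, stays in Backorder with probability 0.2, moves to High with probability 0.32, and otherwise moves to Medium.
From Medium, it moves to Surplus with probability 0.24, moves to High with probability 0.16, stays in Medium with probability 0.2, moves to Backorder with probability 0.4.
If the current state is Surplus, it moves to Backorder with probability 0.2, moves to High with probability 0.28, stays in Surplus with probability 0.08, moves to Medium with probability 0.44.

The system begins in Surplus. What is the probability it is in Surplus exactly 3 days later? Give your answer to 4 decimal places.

Propagate the distribution vector 3 days from Surplus.
After 0 days: (0.0000, 0.0000, 0.0000, 1.0000)
After 1 day: (0.2800, 0.2000, 0.4400, 0.0800)
After 2 days: (0.2016, 0.2992, 0.3088, 0.1904)
After 3 days: (0.2307, 0.2698, 0.3102, 0.1892)
P(in Surplus after 3 days) = 0.1892

0.1892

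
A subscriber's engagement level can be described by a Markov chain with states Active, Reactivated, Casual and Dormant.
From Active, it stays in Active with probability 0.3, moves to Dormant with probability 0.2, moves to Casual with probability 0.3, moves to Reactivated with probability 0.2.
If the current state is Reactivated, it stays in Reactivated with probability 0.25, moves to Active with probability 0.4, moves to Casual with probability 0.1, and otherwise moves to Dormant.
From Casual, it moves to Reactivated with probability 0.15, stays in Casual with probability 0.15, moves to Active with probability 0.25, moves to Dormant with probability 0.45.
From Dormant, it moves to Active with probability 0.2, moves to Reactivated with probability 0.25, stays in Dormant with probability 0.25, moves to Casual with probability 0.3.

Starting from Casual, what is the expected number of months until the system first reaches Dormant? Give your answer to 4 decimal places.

Let t(s) be the expected number of months to first reach Dormant from state s, with t(Dormant) = 0. Conditioning on the first month:
t(Active) = 1 + 0.3·t(Active) + 0.2·t(Reactivated) + 0.3·t(Casual)
t(Reactivated) = 1 + 0.4·t(Active) + 0.25·t(Reactivated) + 0.1·t(Casual)
t(Casual) = 1 + 0.25·t(Active) + 0.15·t(Reactivated) + 0.15·t(Casual)
Solving: t(Active) = 3.7522, t(Reactivated) = 3.7262, t(Casual) = 2.9376.
Expected months from Casual to Dormant: 2.9376.

2.9376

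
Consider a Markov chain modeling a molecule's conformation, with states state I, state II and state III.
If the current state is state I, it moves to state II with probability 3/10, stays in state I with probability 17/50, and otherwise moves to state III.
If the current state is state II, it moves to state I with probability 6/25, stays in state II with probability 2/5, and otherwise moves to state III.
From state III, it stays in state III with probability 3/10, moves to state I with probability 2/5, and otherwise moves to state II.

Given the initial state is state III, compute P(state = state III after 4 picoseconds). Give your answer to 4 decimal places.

0.3396

Propagate the distribution vector 4 picoseconds from state III.
After 0 picoseconds: (0.0000, 0.0000, 1.0000)
After 1 picosecond: (0.4000, 0.3000, 0.3000)
After 2 picoseconds: (0.3280, 0.3300, 0.3420)
After 3 picoseconds: (0.3275, 0.3330, 0.3395)
After 4 picoseconds: (0.3271, 0.3333, 0.3396)
P(in state III after 4 picoseconds) = 0.3396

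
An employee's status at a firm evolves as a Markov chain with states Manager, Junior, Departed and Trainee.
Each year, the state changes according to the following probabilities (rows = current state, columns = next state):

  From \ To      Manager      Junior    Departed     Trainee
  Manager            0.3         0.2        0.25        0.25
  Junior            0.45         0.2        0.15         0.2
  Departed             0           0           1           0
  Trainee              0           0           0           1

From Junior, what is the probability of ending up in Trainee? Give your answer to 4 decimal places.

0.5372

Let h(s) be the probability of absorption at Trainee starting from transient state s. Then h(Trainee) = 1 and h(Departed) = 0. By first-step analysis:
h(Manager) = 0.3·h(Manager) + 0.2·h(Junior) + 0.25·0 + 0.25·1
h(Junior) = 0.45·h(Manager) + 0.2·h(Junior) + 0.15·0 + 0.2·1
Solving: h(Manager) = 0.5106, h(Junior) = 0.5372.
Starting from Junior, the probability is 0.5372.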